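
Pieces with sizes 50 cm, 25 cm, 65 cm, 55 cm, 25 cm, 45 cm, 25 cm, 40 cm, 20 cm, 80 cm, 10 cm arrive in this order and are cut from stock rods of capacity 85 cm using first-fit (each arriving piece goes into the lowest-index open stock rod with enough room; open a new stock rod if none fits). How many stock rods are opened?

  50 → stock rod 1 (new)  [load 50/85]
  25 → stock rod 1  [load 75/85]
  65 → stock rod 2 (new)  [load 65/85]
  55 → stock rod 3 (new)  [load 55/85]
  25 → stock rod 3  [load 80/85]
  45 → stock rod 4 (new)  [load 45/85]
  25 → stock rod 4  [load 70/85]
  40 → stock rod 5 (new)  [load 40/85]
  20 → stock rod 2  [load 85/85]
  80 → stock rod 6 (new)  [load 80/85]
  10 → stock rod 1  [load 85/85]
6 stock rods opened.

6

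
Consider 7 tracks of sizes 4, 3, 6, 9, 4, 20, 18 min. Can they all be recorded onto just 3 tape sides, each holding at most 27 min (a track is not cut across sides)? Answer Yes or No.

Yes

A valid assignment using 3 tape sides:
  side 1: 20 + 6 = 26
  side 2: 18 + 9 = 27
  side 3: 4 + 4 + 3 = 11
Every load is within 27 min, so 3 tape sides suffice.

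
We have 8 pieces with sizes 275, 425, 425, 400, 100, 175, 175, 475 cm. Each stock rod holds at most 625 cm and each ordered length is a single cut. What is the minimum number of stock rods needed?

5

Total = 475 + 425 + 425 + 400 + 275 + 175 + 175 + 100 = 2450 cm.
Lower bound: ⌈2450/625⌉ = 4 stock rods.
A packing using 5 stock rods:
  stock rod 1: 475 + 100 = 575
  stock rod 2: 425 + 175 = 600
  stock rod 3: 425 + 175 = 600
  stock rod 4: 400 = 400
  stock rod 5: 275 = 275
No arrangement into 4 stock rods stays within capacity, so 5 is optimal.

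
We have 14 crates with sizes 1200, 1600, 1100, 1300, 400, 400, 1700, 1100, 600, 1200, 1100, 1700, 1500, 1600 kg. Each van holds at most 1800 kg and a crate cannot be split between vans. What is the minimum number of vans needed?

Total = 1700 + 1700 + 1600 + 1600 + 1500 + 1300 + 1200 + 1200 + 1100 + 1100 + 1100 + 600 + 400 + 400 = 16500 kg.
Lower bound: ⌈16500/1800⌉ = 10 vans.
Also, 11 crates each exceed 900 kg, and no two of those can share a van, so at least 11 vans are needed.
A packing using 11 vans:
  van 1: 1700 = 1700
  van 2: 1700 = 1700
  van 3: 1600 = 1600
  van 4: 1600 = 1600
  van 5: 1500 = 1500
  van 6: 1300 + 400 = 1700
  van 7: 1200 + 600 = 1800
  van 8: 1200 + 400 = 1600
  van 9: 1100 = 1100
  van 10: 1100 = 1100
  van 11: 1100 = 1100
This matches the lower bound, so 11 is optimal.

11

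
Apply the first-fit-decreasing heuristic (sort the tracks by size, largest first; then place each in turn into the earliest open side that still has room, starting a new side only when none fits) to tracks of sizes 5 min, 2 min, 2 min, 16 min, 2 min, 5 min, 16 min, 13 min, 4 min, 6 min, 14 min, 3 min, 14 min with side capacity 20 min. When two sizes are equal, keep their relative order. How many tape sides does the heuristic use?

6

Sorted descending: 16, 16, 14, 14, 13, 6, 5, 5, 4, 3, 2, 2, 2.
  16 → side 1 (new)  [load 16/20]
  16 → side 2 (new)  [load 16/20]
  14 → side 3 (new)  [load 14/20]
  14 → side 4 (new)  [load 14/20]
  13 → side 5 (new)  [load 13/20]
  6 → side 3  [load 20/20]
  5 → side 4  [load 19/20]
  5 → side 5  [load 18/20]
  4 → side 1  [load 20/20]
  3 → side 2  [load 19/20]
  2 → side 5  [load 20/20]
  2 → side 6 (new)  [load 2/20]
  2 → side 6  [load 4/20]
6 tape sides opened.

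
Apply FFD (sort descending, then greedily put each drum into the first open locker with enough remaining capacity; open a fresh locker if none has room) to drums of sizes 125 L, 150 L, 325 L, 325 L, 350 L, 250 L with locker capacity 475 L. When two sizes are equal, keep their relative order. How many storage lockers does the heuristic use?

4

Sorted descending: 350, 325, 325, 250, 150, 125.
  350 → locker 1 (new)  [load 350/475]
  325 → locker 2 (new)  [load 325/475]
  325 → locker 3 (new)  [load 325/475]
  250 → locker 4 (new)  [load 250/475]
  150 → locker 2  [load 475/475]
  125 → locker 1  [load 475/475]
4 storage lockers opened.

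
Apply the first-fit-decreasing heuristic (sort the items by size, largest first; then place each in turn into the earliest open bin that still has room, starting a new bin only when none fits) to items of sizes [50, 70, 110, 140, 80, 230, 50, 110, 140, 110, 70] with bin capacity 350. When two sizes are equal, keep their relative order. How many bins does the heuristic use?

4

Sorted descending: 230, 140, 140, 110, 110, 110, 80, 70, 70, 50, 50.
  230 → bin 1 (new)  [load 230/350]
  140 → bin 2 (new)  [load 140/350]
  140 → bin 2  [load 280/350]
  110 → bin 1  [load 340/350]
  110 → bin 3 (new)  [load 110/350]
  110 → bin 3  [load 220/350]
  80 → bin 3  [load 300/350]
  70 → bin 2  [load 350/350]
  70 → bin 4 (new)  [load 70/350]
  50 → bin 3  [load 350/350]
  50 → bin 4  [load 120/350]
4 bins opened.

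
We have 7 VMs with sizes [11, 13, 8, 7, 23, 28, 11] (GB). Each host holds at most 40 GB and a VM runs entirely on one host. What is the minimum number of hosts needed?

Total = 28 + 23 + 13 + 11 + 11 + 8 + 7 = 101 GB.
Lower bound: ⌈101/40⌉ = 3 hosts.
A packing using 3 hosts:
  host 1: 28 + 11 = 39
  host 2: 23 + 13 = 36
  host 3: 11 + 8 + 7 = 26
This matches the lower bound, so 3 is optimal.

3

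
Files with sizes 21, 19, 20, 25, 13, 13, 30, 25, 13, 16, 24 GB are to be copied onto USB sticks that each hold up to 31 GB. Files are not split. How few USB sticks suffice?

Total = 30 + 25 + 25 + 24 + 21 + 20 + 19 + 16 + 13 + 13 + 13 = 219 GB.
Lower bound: ⌈219/31⌉ = 8 USB sticks.
A packing using 9 USB sticks:
  USB stick 1: 30 = 30
  USB stick 2: 25 = 25
  USB stick 3: 25 = 25
  USB stick 4: 24 = 24
  USB stick 5: 21 = 21
  USB stick 6: 20 = 20
  USB stick 7: 19 = 19
  USB stick 8: 16 + 13 = 29
  USB stick 9: 13 + 13 = 26
No arrangement into 8 USB sticks stays within capacity, so 9 is optimal.

9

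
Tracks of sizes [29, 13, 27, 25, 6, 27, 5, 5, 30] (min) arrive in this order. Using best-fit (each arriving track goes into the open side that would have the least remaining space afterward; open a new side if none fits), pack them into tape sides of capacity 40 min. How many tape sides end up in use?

5

  29 → side 1 (new)  [load 29/40]
  13 → side 2 (new)  [load 13/40]
  27 → side 2  [load 40/40]
  25 → side 3 (new)  [load 25/40]
  6 → side 1  [load 35/40]
  27 → side 4 (new)  [load 27/40]
  5 → side 1  [load 40/40]
  5 → side 4  [load 32/40]
  30 → side 5 (new)  [load 30/40]
5 tape sides opened.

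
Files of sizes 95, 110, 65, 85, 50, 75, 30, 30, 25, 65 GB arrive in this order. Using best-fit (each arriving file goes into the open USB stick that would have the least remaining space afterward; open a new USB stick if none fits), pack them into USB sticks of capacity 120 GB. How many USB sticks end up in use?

  95 → USB stick 1 (new)  [load 95/120]
  110 → USB stick 2 (new)  [load 110/120]
  65 → USB stick 3 (new)  [load 65/120]
  85 → USB stick 4 (new)  [load 85/120]
  50 → USB stick 3  [load 115/120]
  75 → USB stick 5 (new)  [load 75/120]
  30 → USB stick 4  [load 115/120]
  30 → USB stick 5  [load 105/120]
  25 → USB stick 1  [load 120/120]
  65 → USB stick 6 (new)  [load 65/120]
6 USB sticks opened.

6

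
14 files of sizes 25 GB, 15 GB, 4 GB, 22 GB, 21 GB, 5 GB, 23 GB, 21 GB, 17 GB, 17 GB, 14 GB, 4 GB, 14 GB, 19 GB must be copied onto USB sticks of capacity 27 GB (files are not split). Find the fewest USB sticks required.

11

Total = 25 + 23 + 22 + 21 + 21 + 19 + 17 + 17 + 15 + 14 + 14 + 5 + 4 + 4 = 221 GB.
Lower bound: ⌈221/27⌉ = 9 USB sticks.
Also, 11 files each exceed 27/2 GB, and no two of those can share a USB stick, so at least 11 USB sticks are needed.
A packing using 11 USB sticks:
  USB stick 1: 25 = 25
  USB stick 2: 23 + 4 = 27
  USB stick 3: 22 + 5 = 27
  USB stick 4: 21 + 4 = 25
  USB stick 5: 21 = 21
  USB stick 6: 19 = 19
  USB stick 7: 17 = 17
  USB stick 8: 17 = 17
  USB stick 9: 15 = 15
  USB stick 10: 14 = 14
  USB stick 11: 14 = 14
This matches the lower bound, so 11 is optimal.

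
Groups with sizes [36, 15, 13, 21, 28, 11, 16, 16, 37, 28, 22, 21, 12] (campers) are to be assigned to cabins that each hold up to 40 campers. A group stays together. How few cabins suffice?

Total = 37 + 36 + 28 + 28 + 22 + 21 + 21 + 16 + 16 + 15 + 13 + 12 + 11 = 276 campers.
Lower bound: ⌈276/40⌉ = 7 cabins.
A packing using 8 cabins:
  cabin 1: 37 = 37
  cabin 2: 36 = 36
  cabin 3: 28 + 12 = 40
  cabin 4: 28 + 11 = 39
  cabin 5: 22 + 16 = 38
  cabin 6: 21 + 16 = 37
  cabin 7: 21 + 15 = 36
  cabin 8: 13 = 13
No arrangement into 7 cabins stays within capacity, so 8 is optimal.

8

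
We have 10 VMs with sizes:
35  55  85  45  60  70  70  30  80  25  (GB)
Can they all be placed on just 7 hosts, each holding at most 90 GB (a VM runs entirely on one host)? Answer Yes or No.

Yes

A valid assignment using 7 hosts:
  host 1: 85 = 85
  host 2: 80 = 80
  host 3: 70 = 70
  host 4: 70 = 70
  host 5: 60 + 30 = 90
  host 6: 55 + 35 = 90
  host 7: 45 + 25 = 70
Every load is within 90 GB, so 7 hosts suffice.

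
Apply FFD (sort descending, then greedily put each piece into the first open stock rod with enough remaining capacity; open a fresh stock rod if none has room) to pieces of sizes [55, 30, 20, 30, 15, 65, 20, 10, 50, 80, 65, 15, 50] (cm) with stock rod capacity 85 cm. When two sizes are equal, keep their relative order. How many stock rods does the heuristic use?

Sorted descending: 80, 65, 65, 55, 50, 50, 30, 30, 20, 20, 15, 15, 10.
  80 → stock rod 1 (new)  [load 80/85]
  65 → stock rod 2 (new)  [load 65/85]
  65 → stock rod 3 (new)  [load 65/85]
  55 → stock rod 4 (new)  [load 55/85]
  50 → stock rod 5 (new)  [load 50/85]
  50 → stock rod 6 (new)  [load 50/85]
  30 → stock rod 4  [load 85/85]
  30 → stock rod 5  [load 80/85]
  20 → stock rod 2  [load 85/85]
  20 → stock rod 3  [load 85/85]
  15 → stock rod 6  [load 65/85]
  15 → stock rod 6  [load 80/85]
  10 → stock rod 7 (new)  [load 10/85]
7 stock rods opened.

7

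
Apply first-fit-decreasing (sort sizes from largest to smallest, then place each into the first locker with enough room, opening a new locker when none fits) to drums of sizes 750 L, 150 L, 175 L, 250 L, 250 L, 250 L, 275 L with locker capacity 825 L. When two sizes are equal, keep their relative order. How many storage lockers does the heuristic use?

Sorted descending: 750, 275, 250, 250, 250, 175, 150.
  750 → locker 1 (new)  [load 750/825]
  275 → locker 2 (new)  [load 275/825]
  250 → locker 2  [load 525/825]
  250 → locker 2  [load 775/825]
  250 → locker 3 (new)  [load 250/825]
  175 → locker 3  [load 425/825]
  150 → locker 3  [load 575/825]
3 storage lockers opened.

3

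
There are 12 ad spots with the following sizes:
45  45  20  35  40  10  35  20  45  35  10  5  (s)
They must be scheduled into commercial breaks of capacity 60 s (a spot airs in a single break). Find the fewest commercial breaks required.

7

Total = 45 + 45 + 45 + 40 + 35 + 35 + 35 + 20 + 20 + 10 + 10 + 5 = 345 s.
Lower bound: ⌈345/60⌉ = 6 commercial breaks.
Also, 7 ad spots each exceed 30 s, and no two of those can share a break, so at least 7 commercial breaks are needed.
A packing using 7 commercial breaks:
  break 1: 45 + 10 + 5 = 60
  break 2: 45 + 10 = 55
  break 3: 45 = 45
  break 4: 40 + 20 = 60
  break 5: 35 + 20 = 55
  break 6: 35 = 35
  break 7: 35 = 35
This matches the lower bound, so 7 is optimal.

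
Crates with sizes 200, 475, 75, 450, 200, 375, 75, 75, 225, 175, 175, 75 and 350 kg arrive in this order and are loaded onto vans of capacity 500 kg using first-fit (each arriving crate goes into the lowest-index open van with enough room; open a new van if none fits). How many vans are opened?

  200 → van 1 (new)  [load 200/500]
  475 → van 2 (new)  [load 475/500]
  75 → van 1  [load 275/500]
  450 → van 3 (new)  [load 450/500]
  200 → van 1  [load 475/500]
  375 → van 4 (new)  [load 375/500]
  75 → van 4  [load 450/500]
  75 → van 5 (new)  [load 75/500]
  225 → van 5  [load 300/500]
  175 → van 5  [load 475/500]
  175 → van 6 (new)  [load 175/500]
  75 → van 6  [load 250/500]
  350 → van 7 (new)  [load 350/500]
7 vans opened.

7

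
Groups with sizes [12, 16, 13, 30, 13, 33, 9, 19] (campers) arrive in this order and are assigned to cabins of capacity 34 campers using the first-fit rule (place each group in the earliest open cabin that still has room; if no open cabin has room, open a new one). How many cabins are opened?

  12 → cabin 1 (new)  [load 12/34]
  16 → cabin 1  [load 28/34]
  13 → cabin 2 (new)  [load 13/34]
  30 → cabin 3 (new)  [load 30/34]
  13 → cabin 2  [load 26/34]
  33 → cabin 4 (new)  [load 33/34]
  9 → cabin 5 (new)  [load 9/34]
  19 → cabin 5  [load 28/34]
5 cabins opened.

5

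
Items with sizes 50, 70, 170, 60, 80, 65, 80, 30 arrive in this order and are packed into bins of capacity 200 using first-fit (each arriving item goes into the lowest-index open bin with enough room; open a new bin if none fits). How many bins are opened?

  50 → bin 1 (new)  [load 50/200]
  70 → bin 1  [load 120/200]
  170 → bin 2 (new)  [load 170/200]
  60 → bin 1  [load 180/200]
  80 → bin 3 (new)  [load 80/200]
  65 → bin 3  [load 145/200]
  80 → bin 4 (new)  [load 80/200]
  30 → bin 2  [load 200/200]
4 bins opened.

4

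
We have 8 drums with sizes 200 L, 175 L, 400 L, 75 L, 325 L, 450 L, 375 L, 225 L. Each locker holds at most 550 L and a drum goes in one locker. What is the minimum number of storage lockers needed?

Total = 450 + 400 + 375 + 325 + 225 + 200 + 175 + 75 = 2225 L.
Lower bound: ⌈2225/550⌉ = 5 storage lockers.
A packing using 5 storage lockers:
  locker 1: 450 + 75 = 525
  locker 2: 400 = 400
  locker 3: 375 + 175 = 550
  locker 4: 325 + 225 = 550
  locker 5: 200 = 200
This matches the lower bound, so 5 is optimal.

5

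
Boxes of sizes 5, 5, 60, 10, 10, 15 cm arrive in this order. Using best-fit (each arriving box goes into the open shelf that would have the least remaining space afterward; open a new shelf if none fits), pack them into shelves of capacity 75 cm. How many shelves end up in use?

  5 → shelf 1 (new)  [load 5/75]
  5 → shelf 1  [load 10/75]
  60 → shelf 1  [load 70/75]
  10 → shelf 2 (new)  [load 10/75]
  10 → shelf 2  [load 20/75]
  15 → shelf 2  [load 35/75]
2 shelves opened.

2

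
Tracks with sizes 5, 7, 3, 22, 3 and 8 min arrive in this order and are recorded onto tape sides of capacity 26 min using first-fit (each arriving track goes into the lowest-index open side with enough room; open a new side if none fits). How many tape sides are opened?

2

  5 → side 1 (new)  [load 5/26]
  7 → side 1  [load 12/26]
  3 → side 1  [load 15/26]
  22 → side 2 (new)  [load 22/26]
  3 → side 1  [load 18/26]
  8 → side 1  [load 26/26]
2 tape sides opened.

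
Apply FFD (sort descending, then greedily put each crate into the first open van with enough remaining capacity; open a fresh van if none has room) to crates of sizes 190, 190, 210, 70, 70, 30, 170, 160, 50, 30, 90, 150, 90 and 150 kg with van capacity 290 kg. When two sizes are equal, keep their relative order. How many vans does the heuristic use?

Sorted descending: 210, 190, 190, 170, 160, 150, 150, 90, 90, 70, 70, 50, 30, 30.
  210 → van 1 (new)  [load 210/290]
  190 → van 2 (new)  [load 190/290]
  190 → van 3 (new)  [load 190/290]
  170 → van 4 (new)  [load 170/290]
  160 → van 5 (new)  [load 160/290]
  150 → van 6 (new)  [load 150/290]
  150 → van 7 (new)  [load 150/290]
  90 → van 2  [load 280/290]
  90 → van 3  [load 280/290]
  70 → van 1  [load 280/290]
  70 → van 4  [load 240/290]
  50 → van 4  [load 290/290]
  30 → van 5  [load 190/290]
  30 → van 5  [load 220/290]
7 vans opened.

7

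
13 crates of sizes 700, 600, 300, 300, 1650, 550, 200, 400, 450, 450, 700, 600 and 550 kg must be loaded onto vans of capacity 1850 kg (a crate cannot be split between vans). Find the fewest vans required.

5

Total = 1650 + 700 + 700 + 600 + 600 + 550 + 550 + 450 + 450 + 400 + 300 + 300 + 200 = 7450 kg.
Lower bound: ⌈7450/1850⌉ = 5 vans.
A packing using 5 vans:
  van 1: 1650 + 200 = 1850
  van 2: 700 + 700 + 450 = 1850
  van 3: 600 + 600 + 550 = 1750
  van 4: 550 + 450 + 400 + 300 = 1700
  van 5: 300 = 300
This matches the lower bound, so 5 is optimal.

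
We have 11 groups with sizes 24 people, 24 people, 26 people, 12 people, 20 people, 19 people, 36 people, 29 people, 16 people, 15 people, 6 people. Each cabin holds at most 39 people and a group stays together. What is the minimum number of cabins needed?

7

Total = 36 + 29 + 26 + 24 + 24 + 20 + 19 + 16 + 15 + 12 + 6 = 227 people.
Lower bound: ⌈227/39⌉ = 6 cabins.
A packing using 7 cabins:
  cabin 1: 36 = 36
  cabin 2: 29 + 6 = 35
  cabin 3: 26 + 12 = 38
  cabin 4: 24 + 15 = 39
  cabin 5: 24 = 24
  cabin 6: 20 + 19 = 39
  cabin 7: 16 = 16
No arrangement into 6 cabins stays within capacity, so 7 is optimal.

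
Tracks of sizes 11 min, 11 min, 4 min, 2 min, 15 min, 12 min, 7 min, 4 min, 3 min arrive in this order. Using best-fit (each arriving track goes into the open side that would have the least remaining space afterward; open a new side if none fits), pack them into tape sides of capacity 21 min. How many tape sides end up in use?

4

  11 → side 1 (new)  [load 11/21]
  11 → side 2 (new)  [load 11/21]
  4 → side 1  [load 15/21]
  2 → side 1  [load 17/21]
  15 → side 3 (new)  [load 15/21]
  12 → side 4 (new)  [load 12/21]
  7 → side 4  [load 19/21]
  4 → side 1  [load 21/21]
  3 → side 3  [load 18/21]
4 tape sides opened.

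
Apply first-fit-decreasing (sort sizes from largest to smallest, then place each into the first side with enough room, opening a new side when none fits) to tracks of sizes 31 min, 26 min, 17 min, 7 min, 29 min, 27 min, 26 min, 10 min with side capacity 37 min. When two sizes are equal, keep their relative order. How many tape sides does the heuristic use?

Sorted descending: 31, 29, 27, 26, 26, 17, 10, 7.
  31 → side 1 (new)  [load 31/37]
  29 → side 2 (new)  [load 29/37]
  27 → side 3 (new)  [load 27/37]
  26 → side 4 (new)  [load 26/37]
  26 → side 5 (new)  [load 26/37]
  17 → side 6 (new)  [load 17/37]
  10 → side 3  [load 37/37]
  7 → side 2  [load 36/37]
6 tape sides opened.

6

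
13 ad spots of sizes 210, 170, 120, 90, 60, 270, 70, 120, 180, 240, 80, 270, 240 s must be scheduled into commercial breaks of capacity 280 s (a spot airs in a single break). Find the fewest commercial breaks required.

9

Total = 270 + 270 + 240 + 240 + 210 + 180 + 170 + 120 + 120 + 90 + 80 + 70 + 60 = 2120 s.
Lower bound: ⌈2120/280⌉ = 8 commercial breaks.
A packing using 9 commercial breaks:
  break 1: 270 = 270
  break 2: 270 = 270
  break 3: 240 = 240
  break 4: 240 = 240
  break 5: 210 + 70 = 280
  break 6: 180 + 90 = 270
  break 7: 170 + 80 = 250
  break 8: 120 + 120 = 240
  break 9: 60 = 60
No arrangement into 8 commercial breaks stays within capacity, so 9 is optimal.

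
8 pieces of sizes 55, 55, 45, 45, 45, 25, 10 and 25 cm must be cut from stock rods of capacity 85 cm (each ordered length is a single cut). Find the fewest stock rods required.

5

Total = 55 + 55 + 45 + 45 + 45 + 25 + 25 + 10 = 305 cm.
Lower bound: ⌈305/85⌉ = 4 stock rods.
Also, 5 pieces each exceed 85/2 cm, and no two of those can share a stock rod, so at least 5 stock rods are needed.
A packing using 5 stock rods:
  stock rod 1: 55 + 25 = 80
  stock rod 2: 55 + 25 = 80
  stock rod 3: 45 + 10 = 55
  stock rod 4: 45 = 45
  stock rod 5: 45 = 45
This matches the lower bound, so 5 is optimal.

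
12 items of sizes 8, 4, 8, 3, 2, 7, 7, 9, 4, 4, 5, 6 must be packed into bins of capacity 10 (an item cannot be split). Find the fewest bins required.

8

Total = 9 + 8 + 8 + 7 + 7 + 6 + 5 + 4 + 4 + 4 + 3 + 2 = 67.
Lower bound: ⌈67/10⌉ = 7 bins.
A packing using 8 bins:
  bin 1: 9 = 9
  bin 2: 8 + 2 = 10
  bin 3: 8 = 8
  bin 4: 7 + 3 = 10
  bin 5: 7 = 7
  bin 6: 6 + 4 = 10
  bin 7: 5 + 4 = 9
  bin 8: 4 = 4
No arrangement into 7 bins stays within capacity, so 8 is optimal.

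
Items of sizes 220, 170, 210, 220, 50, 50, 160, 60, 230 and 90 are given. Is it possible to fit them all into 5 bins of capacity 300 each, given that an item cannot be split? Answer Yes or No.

No

Total = 1460; ⌈1460/300⌉ = 5.
6 items each exceed half the capacity and cannot share a bin, forcing at least 6 bins.
At least 6 bins are required, but only 5 are allowed.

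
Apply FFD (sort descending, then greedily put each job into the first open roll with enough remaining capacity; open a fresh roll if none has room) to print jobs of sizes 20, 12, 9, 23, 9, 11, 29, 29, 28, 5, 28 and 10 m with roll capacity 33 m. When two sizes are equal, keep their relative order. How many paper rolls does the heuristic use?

Sorted descending: 29, 29, 28, 28, 23, 20, 12, 11, 10, 9, 9, 5.
  29 → roll 1 (new)  [load 29/33]
  29 → roll 2 (new)  [load 29/33]
  28 → roll 3 (new)  [load 28/33]
  28 → roll 4 (new)  [load 28/33]
  23 → roll 5 (new)  [load 23/33]
  20 → roll 6 (new)  [load 20/33]
  12 → roll 6  [load 32/33]
  11 → roll 7 (new)  [load 11/33]
  10 → roll 5  [load 33/33]
  9 → roll 7  [load 20/33]
  9 → roll 7  [load 29/33]
  5 → roll 3  [load 33/33]
7 paper rolls opened.

7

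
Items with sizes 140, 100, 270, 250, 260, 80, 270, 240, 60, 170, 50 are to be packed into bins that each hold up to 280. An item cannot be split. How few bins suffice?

8

Total = 270 + 270 + 260 + 250 + 240 + 170 + 140 + 100 + 80 + 60 + 50 = 1890.
Lower bound: ⌈1890/280⌉ = 7 bins.
A packing using 8 bins:
  bin 1: 270 = 270
  bin 2: 270 = 270
  bin 3: 260 = 260
  bin 4: 250 = 250
  bin 5: 240 = 240
  bin 6: 170 + 100 = 270
  bin 7: 140 + 80 + 60 = 280
  bin 8: 50 = 50
No arrangement into 7 bins stays within capacity, so 8 is optimal.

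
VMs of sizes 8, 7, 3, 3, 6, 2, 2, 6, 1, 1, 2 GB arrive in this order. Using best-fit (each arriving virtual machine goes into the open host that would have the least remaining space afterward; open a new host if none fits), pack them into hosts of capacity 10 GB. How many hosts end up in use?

5

  8 → host 1 (new)  [load 8/10]
  7 → host 2 (new)  [load 7/10]
  3 → host 2  [load 10/10]
  3 → host 3 (new)  [load 3/10]
  6 → host 3  [load 9/10]
  2 → host 1  [load 10/10]
  2 → host 4 (new)  [load 2/10]
  6 → host 4  [load 8/10]
  1 → host 3  [load 10/10]
  1 → host 4  [load 9/10]
  2 → host 5 (new)  [load 2/10]
5 hosts opened.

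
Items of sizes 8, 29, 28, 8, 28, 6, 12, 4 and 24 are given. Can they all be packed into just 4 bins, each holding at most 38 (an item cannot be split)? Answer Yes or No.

Yes

A valid assignment using 4 bins:
  bin 1: 29 + 8 = 37
  bin 2: 28 + 8 = 36
  bin 3: 28 + 6 + 4 = 38
  bin 4: 24 + 12 = 36
Every load is within 38, so 4 bins suffice.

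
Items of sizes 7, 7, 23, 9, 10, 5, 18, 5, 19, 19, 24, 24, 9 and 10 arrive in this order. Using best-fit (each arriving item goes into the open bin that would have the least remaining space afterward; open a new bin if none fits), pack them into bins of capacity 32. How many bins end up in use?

7

  7 → bin 1 (new)  [load 7/32]
  7 → bin 1  [load 14/32]
  23 → bin 2 (new)  [load 23/32]
  9 → bin 2  [load 32/32]
  10 → bin 1  [load 24/32]
  5 → bin 1  [load 29/32]
  18 → bin 3 (new)  [load 18/32]
  5 → bin 3  [load 23/32]
  19 → bin 4 (new)  [load 19/32]
  19 → bin 5 (new)  [load 19/32]
  24 → bin 6 (new)  [load 24/32]
  24 → bin 7 (new)  [load 24/32]
  9 → bin 3  [load 32/32]
  10 → bin 4  [load 29/32]
7 bins opened.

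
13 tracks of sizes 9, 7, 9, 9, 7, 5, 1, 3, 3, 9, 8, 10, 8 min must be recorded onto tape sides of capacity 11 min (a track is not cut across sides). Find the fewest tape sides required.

Total = 10 + 9 + 9 + 9 + 9 + 8 + 8 + 7 + 7 + 5 + 3 + 3 + 1 = 88 min.
Lower bound: ⌈88/11⌉ = 8 tape sides.
Also, 9 tracks each exceed 11/2 min, and no two of those can share a side, so at least 9 tape sides are needed.
A packing using 10 tape sides:
  side 1: 10 + 1 = 11
  side 2: 9 = 9
  side 3: 9 = 9
  side 4: 9 = 9
  side 5: 9 = 9
  side 6: 8 + 3 = 11
  side 7: 8 + 3 = 11
  side 8: 7 = 7
  side 9: 7 = 7
  side 10: 5 = 5
No arrangement into 9 tape sides stays within capacity, so 10 is optimal.

10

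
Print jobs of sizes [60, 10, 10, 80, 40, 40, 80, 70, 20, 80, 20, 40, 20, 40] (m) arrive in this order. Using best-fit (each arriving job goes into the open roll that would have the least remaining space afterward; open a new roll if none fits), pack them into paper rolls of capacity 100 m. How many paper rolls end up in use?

7

  60 → roll 1 (new)  [load 60/100]
  10 → roll 1  [load 70/100]
  10 → roll 1  [load 80/100]
  80 → roll 2 (new)  [load 80/100]
  40 → roll 3 (new)  [load 40/100]
  40 → roll 3  [load 80/100]
  80 → roll 4 (new)  [load 80/100]
  70 → roll 5 (new)  [load 70/100]
  20 → roll 1  [load 100/100]
  80 → roll 6 (new)  [load 80/100]
  20 → roll 2  [load 100/100]
  40 → roll 7 (new)  [load 40/100]
  20 → roll 3  [load 100/100]
  40 → roll 7  [load 80/100]
7 paper rolls opened.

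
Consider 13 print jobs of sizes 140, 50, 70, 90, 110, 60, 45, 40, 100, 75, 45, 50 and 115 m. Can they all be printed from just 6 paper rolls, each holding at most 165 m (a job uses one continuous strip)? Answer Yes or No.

No

Total = 990 m; ⌈990/165⌉ = 6.
The bound of 6 does not rule out 6, but exhaustive search shows no assignment into 6 paper rolls of capacity 165 m exists — the minimum is 7.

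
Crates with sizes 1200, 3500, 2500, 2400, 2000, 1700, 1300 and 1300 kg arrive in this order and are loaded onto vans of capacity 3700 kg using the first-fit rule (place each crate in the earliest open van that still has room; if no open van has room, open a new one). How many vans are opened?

5

  1200 → van 1 (new)  [load 1200/3700]
  3500 → van 2 (new)  [load 3500/3700]
  2500 → van 1  [load 3700/3700]
  2400 → van 3 (new)  [load 2400/3700]
  2000 → van 4 (new)  [load 2000/3700]
  1700 → van 4  [load 3700/3700]
  1300 → van 3  [load 3700/3700]
  1300 → van 5 (new)  [load 1300/3700]
5 vans opened.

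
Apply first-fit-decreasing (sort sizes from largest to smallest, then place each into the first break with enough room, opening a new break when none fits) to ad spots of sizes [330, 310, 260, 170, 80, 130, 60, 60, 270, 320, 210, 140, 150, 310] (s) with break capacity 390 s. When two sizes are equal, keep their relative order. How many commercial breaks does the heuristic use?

Sorted descending: 330, 320, 310, 310, 270, 260, 210, 170, 150, 140, 130, 80, 60, 60.
  330 → break 1 (new)  [load 330/390]
  320 → break 2 (new)  [load 320/390]
  310 → break 3 (new)  [load 310/390]
  310 → break 4 (new)  [load 310/390]
  270 → break 5 (new)  [load 270/390]
  260 → break 6 (new)  [load 260/390]
  210 → break 7 (new)  [load 210/390]
  170 → break 7  [load 380/390]
  150 → break 8 (new)  [load 150/390]
  140 → break 8  [load 290/390]
  130 → break 6  [load 390/390]
  80 → break 3  [load 390/390]
  60 → break 1  [load 390/390]
  60 → break 2  [load 380/390]
8 commercial breaks opened.

8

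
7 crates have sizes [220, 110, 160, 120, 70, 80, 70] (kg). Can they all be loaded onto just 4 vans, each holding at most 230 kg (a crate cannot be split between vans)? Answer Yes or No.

A valid assignment using 4 vans:
  van 1: 220 = 220
  van 2: 160 + 70 = 230
  van 3: 120 + 110 = 230
  van 4: 80 + 70 = 150
Every load is within 230 kg, so 4 vans suffice.

Yes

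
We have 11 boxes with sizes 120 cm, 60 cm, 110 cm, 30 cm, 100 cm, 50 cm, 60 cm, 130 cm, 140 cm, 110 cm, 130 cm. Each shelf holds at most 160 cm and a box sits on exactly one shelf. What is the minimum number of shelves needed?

8

Total = 140 + 130 + 130 + 120 + 110 + 110 + 100 + 60 + 60 + 50 + 30 = 1040 cm.
Lower bound: ⌈1040/160⌉ = 7 shelves.
A packing using 8 shelves:
  shelf 1: 140 = 140
  shelf 2: 130 + 30 = 160
  shelf 3: 130 = 130
  shelf 4: 120 = 120
  shelf 5: 110 + 50 = 160
  shelf 6: 110 = 110
  shelf 7: 100 + 60 = 160
  shelf 8: 60 = 60
No arrangement into 7 shelves stays within capacity, so 8 is optimal.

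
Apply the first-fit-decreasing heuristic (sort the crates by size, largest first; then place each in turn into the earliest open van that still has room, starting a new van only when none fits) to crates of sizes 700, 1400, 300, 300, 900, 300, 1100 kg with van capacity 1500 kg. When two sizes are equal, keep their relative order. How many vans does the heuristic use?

4

Sorted descending: 1400, 1100, 900, 700, 300, 300, 300.
  1400 → van 1 (new)  [load 1400/1500]
  1100 → van 2 (new)  [load 1100/1500]
  900 → van 3 (new)  [load 900/1500]
  700 → van 4 (new)  [load 700/1500]
  300 → van 2  [load 1400/1500]
  300 → van 3  [load 1200/1500]
  300 → van 3  [load 1500/1500]
4 vans opened.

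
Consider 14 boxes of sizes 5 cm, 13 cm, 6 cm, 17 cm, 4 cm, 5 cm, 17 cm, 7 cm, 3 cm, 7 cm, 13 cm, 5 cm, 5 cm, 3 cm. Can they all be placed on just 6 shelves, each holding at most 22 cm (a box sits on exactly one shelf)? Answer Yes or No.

Yes

A valid assignment using 5 shelves:
  shelf 1: 17 + 5 = 22
  shelf 2: 17 + 5 = 22
  shelf 3: 13 + 6 + 3 = 22
  shelf 4: 13 + 5 + 4 = 22
  shelf 5: 7 + 7 + 5 + 3 = 22
That uses only 5 ≤ 6, so 6 shelves are enough.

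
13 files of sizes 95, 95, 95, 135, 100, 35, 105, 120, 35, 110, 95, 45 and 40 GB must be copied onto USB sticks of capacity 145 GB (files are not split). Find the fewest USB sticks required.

9

Total = 135 + 120 + 110 + 105 + 100 + 95 + 95 + 95 + 95 + 45 + 40 + 35 + 35 = 1105 GB.
Lower bound: ⌈1105/145⌉ = 8 USB sticks.
Also, 9 files each exceed 145/2 GB, and no two of those can share a USB stick, so at least 9 USB sticks are needed.
A packing using 9 USB sticks:
  USB stick 1: 135 = 135
  USB stick 2: 120 = 120
  USB stick 3: 110 + 35 = 145
  USB stick 4: 105 + 40 = 145
  USB stick 5: 100 + 45 = 145
  USB stick 6: 95 + 35 = 130
  USB stick 7: 95 = 95
  USB stick 8: 95 = 95
  USB stick 9: 95 = 95
This matches the lower bound, so 9 is optimal.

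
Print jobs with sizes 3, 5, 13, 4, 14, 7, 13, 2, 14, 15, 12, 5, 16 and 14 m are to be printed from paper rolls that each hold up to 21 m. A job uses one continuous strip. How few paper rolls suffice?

Total = 16 + 15 + 14 + 14 + 14 + 13 + 13 + 12 + 7 + 5 + 5 + 4 + 3 + 2 = 137 m.
Lower bound: ⌈137/21⌉ = 7 paper rolls.
Also, 8 print jobs each exceed 21/2 m, and no two of those can share a roll, so at least 8 paper rolls are needed.
A packing using 8 paper rolls:
  roll 1: 16 + 5 = 21
  roll 2: 15 + 5 = 20
  roll 3: 14 + 7 = 21
  roll 4: 14 + 4 + 3 = 21
  roll 5: 14 + 2 = 16
  roll 6: 13 = 13
  roll 7: 13 = 13
  roll 8: 12 = 12
This matches the lower bound, so 8 is optimal.

8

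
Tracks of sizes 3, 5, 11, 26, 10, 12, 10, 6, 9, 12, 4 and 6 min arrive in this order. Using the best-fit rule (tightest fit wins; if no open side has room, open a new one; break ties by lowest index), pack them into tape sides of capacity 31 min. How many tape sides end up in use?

4

  3 → side 1 (new)  [load 3/31]
  5 → side 1  [load 8/31]
  11 → side 1  [load 19/31]
  26 → side 2 (new)  [load 26/31]
  10 → side 1  [load 29/31]
  12 → side 3 (new)  [load 12/31]
  10 → side 3  [load 22/31]
  6 → side 3  [load 28/31]
  9 → side 4 (new)  [load 9/31]
  12 → side 4  [load 21/31]
  4 → side 2  [load 30/31]
  6 → side 4  [load 27/31]
4 tape sides opened.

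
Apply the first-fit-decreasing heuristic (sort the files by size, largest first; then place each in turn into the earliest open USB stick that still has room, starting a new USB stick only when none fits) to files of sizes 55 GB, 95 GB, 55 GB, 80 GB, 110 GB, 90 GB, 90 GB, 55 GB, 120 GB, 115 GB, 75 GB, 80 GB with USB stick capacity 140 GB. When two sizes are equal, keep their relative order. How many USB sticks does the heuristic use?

9

Sorted descending: 120, 115, 110, 95, 90, 90, 80, 80, 75, 55, 55, 55.
  120 → USB stick 1 (new)  [load 120/140]
  115 → USB stick 2 (new)  [load 115/140]
  110 → USB stick 3 (new)  [load 110/140]
  95 → USB stick 4 (new)  [load 95/140]
  90 → USB stick 5 (new)  [load 90/140]
  90 → USB stick 6 (new)  [load 90/140]
  80 → USB stick 7 (new)  [load 80/140]
  80 → USB stick 8 (new)  [load 80/140]
  75 → USB stick 9 (new)  [load 75/140]
  55 → USB stick 7  [load 135/140]
  55 → USB stick 8  [load 135/140]
  55 → USB stick 9  [load 130/140]
9 USB sticks opened.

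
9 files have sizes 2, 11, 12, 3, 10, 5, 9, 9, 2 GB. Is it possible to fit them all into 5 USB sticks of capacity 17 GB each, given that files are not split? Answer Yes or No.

A valid assignment using 5 USB sticks:
  USB stick 1: 12 + 5 = 17
  USB stick 2: 11 + 3 + 2 = 16
  USB stick 3: 10 + 2 = 12
  USB stick 4: 9 = 9
  USB stick 5: 9 = 9
Every load is within 17 GB, so 5 USB sticks suffice.

Yes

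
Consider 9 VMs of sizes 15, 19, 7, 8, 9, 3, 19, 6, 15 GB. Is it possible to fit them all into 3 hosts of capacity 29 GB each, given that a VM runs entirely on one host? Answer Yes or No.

Total = 101 GB; ⌈101/29⌉ = 4.
At least 4 hosts are required, but only 3 are allowed.

No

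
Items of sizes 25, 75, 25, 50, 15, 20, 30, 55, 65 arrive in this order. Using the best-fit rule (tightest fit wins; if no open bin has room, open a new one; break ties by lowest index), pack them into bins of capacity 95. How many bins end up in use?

  25 → bin 1 (new)  [load 25/95]
  75 → bin 2 (new)  [load 75/95]
  25 → bin 1  [load 50/95]
  50 → bin 3 (new)  [load 50/95]
  15 → bin 2  [load 90/95]
  20 → bin 1  [load 70/95]
  30 → bin 3  [load 80/95]
  55 → bin 4 (new)  [load 55/95]
  65 → bin 5 (new)  [load 65/95]
5 bins opened.

5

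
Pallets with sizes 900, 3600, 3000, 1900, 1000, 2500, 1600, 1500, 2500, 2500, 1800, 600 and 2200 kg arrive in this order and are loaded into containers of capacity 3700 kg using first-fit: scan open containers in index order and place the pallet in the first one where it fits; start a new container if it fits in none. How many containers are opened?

  900 → container 1 (new)  [load 900/3700]
  3600 → container 2 (new)  [load 3600/3700]
  3000 → container 3 (new)  [load 3000/3700]
  1900 → container 1  [load 2800/3700]
  1000 → container 4 (new)  [load 1000/3700]
  2500 → container 4  [load 3500/3700]
  1600 → container 5 (new)  [load 1600/3700]
  1500 → container 5  [load 3100/3700]
  2500 → container 6 (new)  [load 2500/3700]
  2500 → container 7 (new)  [load 2500/3700]
  1800 → container 8 (new)  [load 1800/3700]
  600 → container 1  [load 3400/3700]
  2200 → container 9 (new)  [load 2200/3700]
9 containers opened.

9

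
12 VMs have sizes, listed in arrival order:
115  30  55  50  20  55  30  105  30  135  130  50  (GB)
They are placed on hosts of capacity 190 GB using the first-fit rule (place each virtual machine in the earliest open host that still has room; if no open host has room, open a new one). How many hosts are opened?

5

  115 → host 1 (new)  [load 115/190]
  30 → host 1  [load 145/190]
  55 → host 2 (new)  [load 55/190]
  50 → host 2  [load 105/190]
  20 → host 1  [load 165/190]
  55 → host 2  [load 160/190]
  30 → host 2  [load 190/190]
  105 → host 3 (new)  [load 105/190]
  30 → host 3  [load 135/190]
  135 → host 4 (new)  [load 135/190]
  130 → host 5 (new)  [load 130/190]
  50 → host 3  [load 185/190]
5 hosts opened.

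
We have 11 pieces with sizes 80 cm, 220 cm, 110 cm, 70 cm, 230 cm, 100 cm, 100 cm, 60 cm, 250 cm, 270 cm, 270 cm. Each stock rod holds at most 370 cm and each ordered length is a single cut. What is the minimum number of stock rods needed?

Total = 270 + 270 + 250 + 230 + 220 + 110 + 100 + 100 + 80 + 70 + 60 = 1760 cm.
Lower bound: ⌈1760/370⌉ = 5 stock rods.
A packing using 5 stock rods:
  stock rod 1: 270 + 100 = 370
  stock rod 2: 270 + 100 = 370
  stock rod 3: 250 + 110 = 360
  stock rod 4: 230 + 80 + 60 = 370
  stock rod 5: 220 + 70 = 290
This matches the lower bound, so 5 is optimal.

5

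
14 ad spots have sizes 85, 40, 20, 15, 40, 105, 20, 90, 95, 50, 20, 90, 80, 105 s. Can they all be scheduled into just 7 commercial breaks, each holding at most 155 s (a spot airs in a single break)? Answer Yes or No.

Yes

A valid assignment using 7 commercial breaks:
  break 1: 105 + 50 = 155
  break 2: 105 + 40 = 145
  break 3: 95 + 40 + 20 = 155
  break 4: 90 + 20 + 20 + 15 = 145
  break 5: 90 = 90
  break 6: 85 = 85
  break 7: 80 = 80
Every load is within 155 s, so 7 commercial breaks suffice.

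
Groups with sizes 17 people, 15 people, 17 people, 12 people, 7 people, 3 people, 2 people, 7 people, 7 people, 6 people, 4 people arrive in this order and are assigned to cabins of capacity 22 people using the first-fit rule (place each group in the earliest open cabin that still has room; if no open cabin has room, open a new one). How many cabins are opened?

  17 → cabin 1 (new)  [load 17/22]
  15 → cabin 2 (new)  [load 15/22]
  17 → cabin 3 (new)  [load 17/22]
  12 → cabin 4 (new)  [load 12/22]
  7 → cabin 2  [load 22/22]
  3 → cabin 1  [load 20/22]
  2 → cabin 1  [load 22/22]
  7 → cabin 4  [load 19/22]
  7 → cabin 5 (new)  [load 7/22]
  6 → cabin 5  [load 13/22]
  4 → cabin 3  [load 21/22]
5 cabins opened.

5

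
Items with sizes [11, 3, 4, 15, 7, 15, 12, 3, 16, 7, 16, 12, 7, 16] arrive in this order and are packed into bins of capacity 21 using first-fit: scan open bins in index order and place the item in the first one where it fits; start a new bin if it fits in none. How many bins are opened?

9

  11 → bin 1 (new)  [load 11/21]
  3 → bin 1  [load 14/21]
  4 → bin 1  [load 18/21]
  15 → bin 2 (new)  [load 15/21]
  7 → bin 3 (new)  [load 7/21]
  15 → bin 4 (new)  [load 15/21]
  12 → bin 3  [load 19/21]
  3 → bin 1  [load 21/21]
  16 → bin 5 (new)  [load 16/21]
  7 → bin 6 (new)  [load 7/21]
  16 → bin 7 (new)  [load 16/21]
  12 → bin 6  [load 19/21]
  7 → bin 8 (new)  [load 7/21]
  16 → bin 9 (new)  [load 16/21]
9 bins opened.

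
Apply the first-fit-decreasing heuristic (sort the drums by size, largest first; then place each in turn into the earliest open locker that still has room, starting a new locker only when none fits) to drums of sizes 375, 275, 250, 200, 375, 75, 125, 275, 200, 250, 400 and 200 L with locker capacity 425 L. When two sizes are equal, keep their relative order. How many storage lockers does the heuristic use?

9

Sorted descending: 400, 375, 375, 275, 275, 250, 250, 200, 200, 200, 125, 75.
  400 → locker 1 (new)  [load 400/425]
  375 → locker 2 (new)  [load 375/425]
  375 → locker 3 (new)  [load 375/425]
  275 → locker 4 (new)  [load 275/425]
  275 → locker 5 (new)  [load 275/425]
  250 → locker 6 (new)  [load 250/425]
  250 → locker 7 (new)  [load 250/425]
  200 → locker 8 (new)  [load 200/425]
  200 → locker 8  [load 400/425]
  200 → locker 9 (new)  [load 200/425]
  125 → locker 4  [load 400/425]
  75 → locker 5  [load 350/425]
9 storage lockers opened.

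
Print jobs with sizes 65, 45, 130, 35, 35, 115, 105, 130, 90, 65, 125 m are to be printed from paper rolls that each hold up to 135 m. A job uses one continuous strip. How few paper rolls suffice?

Total = 130 + 130 + 125 + 115 + 105 + 90 + 65 + 65 + 45 + 35 + 35 = 940 m.
Lower bound: ⌈940/135⌉ = 7 paper rolls.
A packing using 8 paper rolls:
  roll 1: 130 = 130
  roll 2: 130 = 130
  roll 3: 125 = 125
  roll 4: 115 = 115
  roll 5: 105 = 105
  roll 6: 90 + 45 = 135
  roll 7: 65 + 65 = 130
  roll 8: 35 + 35 = 70
No arrangement into 7 paper rolls stays within capacity, so 8 is optimal.

8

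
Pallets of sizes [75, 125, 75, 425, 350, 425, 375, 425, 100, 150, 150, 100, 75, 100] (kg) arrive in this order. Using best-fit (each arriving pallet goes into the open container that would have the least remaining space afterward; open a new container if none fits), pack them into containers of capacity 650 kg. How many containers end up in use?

  75 → container 1 (new)  [load 75/650]
  125 → container 1  [load 200/650]
  75 → container 1  [load 275/650]
  425 → container 2 (new)  [load 425/650]
  350 → container 1  [load 625/650]
  425 → container 3 (new)  [load 425/650]
  375 → container 4 (new)  [load 375/650]
  425 → container 5 (new)  [load 425/650]
  100 → container 2  [load 525/650]
  150 → container 3  [load 575/650]
  150 → container 5  [load 575/650]
  100 → container 2  [load 625/650]
  75 → container 3  [load 650/650]
  100 → container 4  [load 475/650]
5 containers opened.

5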